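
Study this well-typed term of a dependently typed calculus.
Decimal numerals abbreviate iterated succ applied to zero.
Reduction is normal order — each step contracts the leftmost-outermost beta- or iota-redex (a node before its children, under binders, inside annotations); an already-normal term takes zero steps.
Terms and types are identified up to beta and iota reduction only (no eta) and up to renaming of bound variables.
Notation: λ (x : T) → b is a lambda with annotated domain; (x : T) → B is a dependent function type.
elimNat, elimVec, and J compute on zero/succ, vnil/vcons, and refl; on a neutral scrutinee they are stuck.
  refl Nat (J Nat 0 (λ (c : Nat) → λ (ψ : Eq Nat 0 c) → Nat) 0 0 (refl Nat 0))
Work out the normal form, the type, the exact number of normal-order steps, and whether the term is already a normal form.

reduced normal form:
  refl Nat 0
the term's type:
  Eq Nat 0 0
reduction steps (normal order): 1
already normal: no
first contracted redex: a J iota-redex


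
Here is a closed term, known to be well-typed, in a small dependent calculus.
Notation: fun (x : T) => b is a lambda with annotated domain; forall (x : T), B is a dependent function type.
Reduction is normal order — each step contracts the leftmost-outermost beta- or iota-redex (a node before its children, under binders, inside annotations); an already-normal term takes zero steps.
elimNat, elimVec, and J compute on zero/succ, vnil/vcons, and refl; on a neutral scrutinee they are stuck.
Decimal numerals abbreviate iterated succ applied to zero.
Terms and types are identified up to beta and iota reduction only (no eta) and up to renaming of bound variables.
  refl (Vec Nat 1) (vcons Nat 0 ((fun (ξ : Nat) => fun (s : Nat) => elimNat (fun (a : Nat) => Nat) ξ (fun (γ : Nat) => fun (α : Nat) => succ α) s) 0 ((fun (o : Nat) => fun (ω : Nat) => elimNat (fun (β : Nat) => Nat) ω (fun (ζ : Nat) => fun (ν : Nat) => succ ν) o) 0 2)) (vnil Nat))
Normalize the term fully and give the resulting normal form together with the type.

reduced normal form:
  refl (Vec Nat 1) (vcons Nat 0 2 (vnil Nat))
inferred type:
  Eq (Vec Nat 1) (vcons Nat 0 2 (vnil Nat)) (vcons Nat 0 2 (vnil Nat))
observation: the leftmost-outermost redex is a beta-redex, and normalization takes 12 steps.


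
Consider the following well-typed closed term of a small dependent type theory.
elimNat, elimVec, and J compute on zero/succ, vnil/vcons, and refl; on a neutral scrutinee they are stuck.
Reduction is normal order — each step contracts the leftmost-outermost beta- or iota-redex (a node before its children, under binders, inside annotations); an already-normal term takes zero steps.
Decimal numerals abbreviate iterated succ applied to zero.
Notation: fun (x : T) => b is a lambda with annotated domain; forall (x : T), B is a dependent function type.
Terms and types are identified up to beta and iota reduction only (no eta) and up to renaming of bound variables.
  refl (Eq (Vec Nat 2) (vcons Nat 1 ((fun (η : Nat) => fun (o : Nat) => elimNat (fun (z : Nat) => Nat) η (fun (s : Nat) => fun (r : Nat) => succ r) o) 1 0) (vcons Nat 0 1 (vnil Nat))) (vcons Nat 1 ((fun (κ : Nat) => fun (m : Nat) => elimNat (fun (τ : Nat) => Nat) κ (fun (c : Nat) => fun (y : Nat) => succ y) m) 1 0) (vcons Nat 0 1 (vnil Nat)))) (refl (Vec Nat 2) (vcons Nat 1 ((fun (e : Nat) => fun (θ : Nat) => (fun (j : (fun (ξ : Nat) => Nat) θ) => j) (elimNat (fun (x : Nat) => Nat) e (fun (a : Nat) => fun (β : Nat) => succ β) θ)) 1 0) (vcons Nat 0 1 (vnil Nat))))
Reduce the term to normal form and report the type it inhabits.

normal form:
  refl (Eq (Vec Nat 2) (vcons Nat 1 1 (vcons Nat 0 1 (vnil Nat))) (vcons Nat 1 1 (vcons Nat 0 1 (vnil Nat)))) (refl (Vec Nat 2) (vcons Nat 1 1 (vcons Nat 0 1 (vnil Nat))))
the term's type:
  Eq (Eq (Vec Nat 2) (vcons Nat 1 1 (vcons Nat 0 1 (vnil Nat))) (vcons Nat 1 1 (vcons Nat 0 1 (vnil Nat)))) (refl (Vec Nat 2) (vcons Nat 1 1 (vcons Nat 0 1 (vnil Nat)))) (refl (Vec Nat 2) (vcons Nat 1 1 (vcons Nat 0 1 (vnil Nat))))
observation: contracting a beta-redex first, the term normalizes in 10 steps.


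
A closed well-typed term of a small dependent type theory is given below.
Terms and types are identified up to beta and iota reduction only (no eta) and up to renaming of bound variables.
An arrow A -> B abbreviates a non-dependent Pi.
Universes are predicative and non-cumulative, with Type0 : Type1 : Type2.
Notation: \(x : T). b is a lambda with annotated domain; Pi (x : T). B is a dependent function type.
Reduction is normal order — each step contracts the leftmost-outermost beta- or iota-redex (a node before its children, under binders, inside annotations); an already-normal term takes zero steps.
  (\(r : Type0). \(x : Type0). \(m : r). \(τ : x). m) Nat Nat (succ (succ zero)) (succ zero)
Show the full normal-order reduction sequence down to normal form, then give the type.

normal-order reduction sequence:
  (\(r : Type0). \(x : Type0). \(m : r). \(τ : x). m) Nat Nat (succ (succ zero)) (succ zero)
  ~> (\(r : Type0). \(x : Nat). \(m : r). x) Nat (succ (succ zero)) (succ zero)
  ~> (\(r : Nat). \(x : Nat). r) (succ (succ zero)) (succ zero)
  ~> (\(r : Nat). succ (succ zero)) (succ zero)
  ~> succ (succ zero)
the term's type:
  Nat


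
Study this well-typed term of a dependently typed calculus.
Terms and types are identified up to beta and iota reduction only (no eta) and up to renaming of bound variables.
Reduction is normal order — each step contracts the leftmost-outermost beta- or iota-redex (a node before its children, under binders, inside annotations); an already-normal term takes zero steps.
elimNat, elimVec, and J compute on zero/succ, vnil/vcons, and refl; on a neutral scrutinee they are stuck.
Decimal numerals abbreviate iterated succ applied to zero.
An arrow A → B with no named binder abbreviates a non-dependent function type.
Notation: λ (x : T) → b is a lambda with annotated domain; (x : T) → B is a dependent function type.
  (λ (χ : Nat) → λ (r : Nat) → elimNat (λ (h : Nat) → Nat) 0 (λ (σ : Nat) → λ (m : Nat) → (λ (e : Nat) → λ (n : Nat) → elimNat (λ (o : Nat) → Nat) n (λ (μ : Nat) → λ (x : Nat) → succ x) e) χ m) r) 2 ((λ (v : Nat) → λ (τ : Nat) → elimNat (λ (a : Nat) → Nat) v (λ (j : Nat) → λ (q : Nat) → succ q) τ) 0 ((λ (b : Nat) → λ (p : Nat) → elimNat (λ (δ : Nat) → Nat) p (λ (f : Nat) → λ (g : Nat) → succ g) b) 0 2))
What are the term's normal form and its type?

reduced normal form:
  4
the term's type:
  Nat


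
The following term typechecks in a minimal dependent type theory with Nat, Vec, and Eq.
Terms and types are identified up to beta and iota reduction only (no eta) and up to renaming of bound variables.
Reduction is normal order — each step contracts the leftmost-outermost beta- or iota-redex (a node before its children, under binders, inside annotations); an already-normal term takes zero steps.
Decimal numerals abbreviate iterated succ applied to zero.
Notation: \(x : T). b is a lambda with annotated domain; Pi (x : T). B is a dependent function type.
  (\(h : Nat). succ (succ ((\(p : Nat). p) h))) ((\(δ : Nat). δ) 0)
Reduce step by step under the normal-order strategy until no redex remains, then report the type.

normal-order reduction sequence:
  (\(h : Nat). succ (succ ((\(p : Nat). p) h))) ((\(δ : Nat). δ) 0)
  ~> succ (succ ((\(h : Nat). h) ((\(p : Nat). p) 0)))
  ~> succ (succ ((\(h : Nat). h) 0))
  ~> 2
the term's type:
  Nat


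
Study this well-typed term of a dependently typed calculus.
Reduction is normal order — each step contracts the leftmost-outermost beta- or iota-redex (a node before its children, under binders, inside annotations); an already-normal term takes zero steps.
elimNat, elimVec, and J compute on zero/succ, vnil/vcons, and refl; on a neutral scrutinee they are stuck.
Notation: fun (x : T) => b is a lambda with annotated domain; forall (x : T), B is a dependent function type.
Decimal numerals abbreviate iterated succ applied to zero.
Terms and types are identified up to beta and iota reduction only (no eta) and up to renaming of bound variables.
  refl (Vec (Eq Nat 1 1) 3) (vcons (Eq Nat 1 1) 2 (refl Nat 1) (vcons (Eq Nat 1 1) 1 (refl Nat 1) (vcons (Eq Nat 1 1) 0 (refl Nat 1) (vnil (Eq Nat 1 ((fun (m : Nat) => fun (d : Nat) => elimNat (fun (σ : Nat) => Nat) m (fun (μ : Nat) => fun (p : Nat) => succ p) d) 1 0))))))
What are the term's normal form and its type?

resulting normal form:
  refl (Vec (Eq Nat 1 1) 3) (vcons (Eq Nat 1 1) 2 (refl Nat 1) (vcons (Eq Nat 1 1) 1 (refl Nat 1) (vcons (Eq Nat 1 1) 0 (refl Nat 1) (vnil (Eq Nat 1 1)))))
inferred type:
  Eq (Vec (Eq Nat 1 1) 3) (vcons (Eq Nat 1 1) 2 (refl Nat 1) (vcons (Eq Nat 1 1) 1 (refl Nat 1) (vcons (Eq Nat 1 1) 0 (refl Nat 1) (vnil (Eq Nat 1 1))))) (vcons (Eq Nat 1 1) 2 (refl Nat 1) (vcons (Eq Nat 1 1) 1 (refl Nat 1) (vcons (Eq Nat 1 1) 0 (refl Nat 1) (vnil (Eq Nat 1 1)))))
observation: the leftmost-outermost redex is a beta-redex, and normalization takes 3 steps.


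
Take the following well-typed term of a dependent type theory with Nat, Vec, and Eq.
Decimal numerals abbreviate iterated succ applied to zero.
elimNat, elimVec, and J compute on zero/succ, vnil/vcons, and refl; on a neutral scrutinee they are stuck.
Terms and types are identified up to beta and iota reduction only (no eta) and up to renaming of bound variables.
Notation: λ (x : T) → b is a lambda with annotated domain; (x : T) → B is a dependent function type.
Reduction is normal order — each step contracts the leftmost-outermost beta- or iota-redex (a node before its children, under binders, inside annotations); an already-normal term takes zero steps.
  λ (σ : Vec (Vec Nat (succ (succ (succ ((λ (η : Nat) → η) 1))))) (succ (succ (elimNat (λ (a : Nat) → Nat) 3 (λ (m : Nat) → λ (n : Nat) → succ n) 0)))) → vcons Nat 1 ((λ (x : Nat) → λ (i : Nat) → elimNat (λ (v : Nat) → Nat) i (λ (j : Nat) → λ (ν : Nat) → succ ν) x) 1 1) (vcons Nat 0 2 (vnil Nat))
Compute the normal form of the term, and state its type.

reduced normal form:
  λ (σ : Vec (Vec Nat 4) 5) → vcons Nat 1 2 (vcons Nat 0 2 (vnil Nat))
inferred type:
  (σ : Vec (Vec Nat 4) 5) → Vec Nat 2
observation: contracting a beta-redex first, the term normalizes in 8 steps.


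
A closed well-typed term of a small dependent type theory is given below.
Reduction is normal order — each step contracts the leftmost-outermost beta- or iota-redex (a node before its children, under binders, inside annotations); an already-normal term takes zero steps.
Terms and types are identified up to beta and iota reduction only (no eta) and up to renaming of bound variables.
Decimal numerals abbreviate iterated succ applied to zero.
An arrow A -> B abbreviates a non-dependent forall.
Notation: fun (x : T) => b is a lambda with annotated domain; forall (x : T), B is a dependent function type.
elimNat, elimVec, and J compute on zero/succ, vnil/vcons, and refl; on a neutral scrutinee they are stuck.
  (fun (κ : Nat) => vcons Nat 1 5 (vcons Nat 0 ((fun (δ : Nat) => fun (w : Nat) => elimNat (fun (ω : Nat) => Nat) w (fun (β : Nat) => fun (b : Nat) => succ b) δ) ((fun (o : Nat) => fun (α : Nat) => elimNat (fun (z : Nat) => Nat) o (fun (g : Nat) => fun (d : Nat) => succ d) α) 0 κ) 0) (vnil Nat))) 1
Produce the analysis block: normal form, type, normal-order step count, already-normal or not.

normal form:
  vcons Nat 1 5 (vcons Nat 0 1 (vnil Nat))
the term's type:
  Vec Nat 2
normal-order step count: 13
already normal: no
first contracted redex: a beta-redex


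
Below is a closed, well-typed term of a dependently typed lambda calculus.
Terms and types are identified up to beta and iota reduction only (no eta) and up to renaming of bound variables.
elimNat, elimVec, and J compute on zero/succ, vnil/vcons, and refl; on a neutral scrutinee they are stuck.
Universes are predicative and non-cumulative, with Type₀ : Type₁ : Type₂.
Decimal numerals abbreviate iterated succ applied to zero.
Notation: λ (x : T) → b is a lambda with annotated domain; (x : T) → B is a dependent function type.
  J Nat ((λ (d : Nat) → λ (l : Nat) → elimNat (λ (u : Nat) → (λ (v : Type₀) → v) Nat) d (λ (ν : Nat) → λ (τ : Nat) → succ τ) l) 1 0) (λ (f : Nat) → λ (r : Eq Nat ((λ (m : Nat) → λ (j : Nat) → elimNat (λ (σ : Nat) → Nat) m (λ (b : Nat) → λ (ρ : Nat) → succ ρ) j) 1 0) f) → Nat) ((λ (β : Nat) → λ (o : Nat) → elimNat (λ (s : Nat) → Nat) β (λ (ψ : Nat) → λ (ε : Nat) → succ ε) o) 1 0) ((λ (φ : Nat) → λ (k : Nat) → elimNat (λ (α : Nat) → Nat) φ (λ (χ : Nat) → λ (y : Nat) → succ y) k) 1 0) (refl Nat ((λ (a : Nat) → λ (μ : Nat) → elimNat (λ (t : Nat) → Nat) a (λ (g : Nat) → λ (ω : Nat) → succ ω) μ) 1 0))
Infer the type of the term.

type:
  Nat


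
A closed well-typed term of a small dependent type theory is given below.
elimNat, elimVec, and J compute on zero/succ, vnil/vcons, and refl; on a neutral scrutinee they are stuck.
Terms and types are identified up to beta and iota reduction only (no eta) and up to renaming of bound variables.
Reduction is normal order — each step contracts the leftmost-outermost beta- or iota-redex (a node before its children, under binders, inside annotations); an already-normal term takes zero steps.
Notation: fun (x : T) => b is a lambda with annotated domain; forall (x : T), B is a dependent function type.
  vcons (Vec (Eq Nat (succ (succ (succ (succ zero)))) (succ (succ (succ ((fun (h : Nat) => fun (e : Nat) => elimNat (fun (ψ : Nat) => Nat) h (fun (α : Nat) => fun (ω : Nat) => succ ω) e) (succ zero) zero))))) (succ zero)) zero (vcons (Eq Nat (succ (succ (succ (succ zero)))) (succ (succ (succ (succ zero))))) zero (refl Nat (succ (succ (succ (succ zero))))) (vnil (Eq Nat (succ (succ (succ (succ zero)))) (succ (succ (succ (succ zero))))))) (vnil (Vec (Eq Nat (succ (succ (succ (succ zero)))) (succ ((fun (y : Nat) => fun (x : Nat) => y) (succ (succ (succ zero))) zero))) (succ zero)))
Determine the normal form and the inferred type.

reduced normal form:
  vcons (Vec (Eq Nat (succ (succ (succ (succ zero)))) (succ (succ (succ (succ zero))))) (succ zero)) zero (vcons (Eq Nat (succ (succ (succ (succ zero)))) (succ (succ (succ (succ zero))))) zero (refl Nat (succ (succ (succ (succ zero))))) (vnil (Eq Nat (succ (succ (succ (succ zero)))) (succ (succ (succ (succ zero))))))) (vnil (Vec (Eq Nat (succ (succ (succ (succ zero)))) (succ (succ (succ (succ zero))))) (succ zero)))
inferred type:
  Vec (Vec (Eq Nat (succ (succ (succ (succ zero)))) (succ (succ (succ (succ zero))))) (succ zero)) (succ zero)
observation: contracting a beta-redex first, the term normalizes in 5 steps.


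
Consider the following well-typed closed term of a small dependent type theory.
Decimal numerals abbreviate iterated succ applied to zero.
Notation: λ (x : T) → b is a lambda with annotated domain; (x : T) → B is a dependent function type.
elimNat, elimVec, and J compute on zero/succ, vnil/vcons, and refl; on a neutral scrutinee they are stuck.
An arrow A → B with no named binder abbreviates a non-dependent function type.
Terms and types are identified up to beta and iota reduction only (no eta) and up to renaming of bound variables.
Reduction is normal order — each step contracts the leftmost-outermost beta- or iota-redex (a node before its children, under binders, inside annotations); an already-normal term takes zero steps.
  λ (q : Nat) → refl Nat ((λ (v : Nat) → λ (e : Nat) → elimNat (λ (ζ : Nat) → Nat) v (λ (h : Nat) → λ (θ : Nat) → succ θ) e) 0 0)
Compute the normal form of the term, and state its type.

resulting normal form:
  λ (q : Nat) → refl Nat 0
inferred type:
  Nat → Eq Nat 0 0


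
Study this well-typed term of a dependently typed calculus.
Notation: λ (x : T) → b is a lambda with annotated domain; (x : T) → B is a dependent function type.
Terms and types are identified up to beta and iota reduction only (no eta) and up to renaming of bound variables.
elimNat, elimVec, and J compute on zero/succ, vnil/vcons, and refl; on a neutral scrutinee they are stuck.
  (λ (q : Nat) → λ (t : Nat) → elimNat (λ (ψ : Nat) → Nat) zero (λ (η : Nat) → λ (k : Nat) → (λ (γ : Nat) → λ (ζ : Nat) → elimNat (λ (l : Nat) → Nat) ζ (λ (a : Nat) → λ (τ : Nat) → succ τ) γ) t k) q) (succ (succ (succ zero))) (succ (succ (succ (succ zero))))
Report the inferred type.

the term's type:
  Nat


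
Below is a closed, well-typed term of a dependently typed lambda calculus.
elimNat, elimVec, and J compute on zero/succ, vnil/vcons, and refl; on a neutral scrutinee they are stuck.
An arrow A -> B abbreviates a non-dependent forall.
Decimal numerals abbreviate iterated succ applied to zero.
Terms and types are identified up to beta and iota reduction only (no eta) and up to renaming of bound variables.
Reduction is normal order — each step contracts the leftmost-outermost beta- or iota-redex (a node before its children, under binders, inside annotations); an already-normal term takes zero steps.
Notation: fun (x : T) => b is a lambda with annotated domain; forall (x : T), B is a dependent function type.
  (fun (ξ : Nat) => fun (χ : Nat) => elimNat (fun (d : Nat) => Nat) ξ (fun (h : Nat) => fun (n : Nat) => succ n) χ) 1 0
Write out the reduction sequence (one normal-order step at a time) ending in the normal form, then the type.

normal-order reduction:
  (fun (ξ : Nat) => fun (χ : Nat) => elimNat (fun (d : Nat) => Nat) ξ (fun (h : Nat) => fun (n : Nat) => succ n) χ) 1 0
  ~> (fun (ξ : Nat) => elimNat (fun (χ : Nat) => Nat) 1 (fun (d : Nat) => fun (h : Nat) => succ h) ξ) 0
  ~> elimNat (fun (ξ : Nat) => Nat) 1 (fun (χ : Nat) => fun (d : Nat) => succ d) 0
  ~> 1
type:
  Nat


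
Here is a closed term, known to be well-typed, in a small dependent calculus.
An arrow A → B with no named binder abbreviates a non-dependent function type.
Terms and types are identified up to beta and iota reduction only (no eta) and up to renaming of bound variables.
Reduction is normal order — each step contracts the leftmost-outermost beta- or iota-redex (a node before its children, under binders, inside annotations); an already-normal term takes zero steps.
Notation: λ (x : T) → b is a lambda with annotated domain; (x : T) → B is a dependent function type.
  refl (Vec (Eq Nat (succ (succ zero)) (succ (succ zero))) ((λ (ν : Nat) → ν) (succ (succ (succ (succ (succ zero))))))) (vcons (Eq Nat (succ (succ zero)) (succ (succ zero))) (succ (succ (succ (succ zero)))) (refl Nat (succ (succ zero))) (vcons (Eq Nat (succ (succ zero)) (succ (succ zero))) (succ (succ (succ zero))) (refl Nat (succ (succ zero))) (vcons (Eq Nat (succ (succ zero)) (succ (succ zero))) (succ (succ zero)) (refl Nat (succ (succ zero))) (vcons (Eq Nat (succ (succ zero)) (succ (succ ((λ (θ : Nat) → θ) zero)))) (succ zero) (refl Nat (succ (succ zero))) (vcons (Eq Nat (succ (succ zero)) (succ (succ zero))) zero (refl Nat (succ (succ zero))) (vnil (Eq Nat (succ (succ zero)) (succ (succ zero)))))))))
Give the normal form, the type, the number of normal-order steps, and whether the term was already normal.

normal form:
  refl (Vec (Eq Nat (succ (succ zero)) (succ (succ zero))) (succ (succ (succ (succ (succ zero)))))) (vcons (Eq Nat (succ (succ zero)) (succ (succ zero))) (succ (succ (succ (succ zero)))) (refl Nat (succ (succ zero))) (vcons (Eq Nat (succ (succ zero)) (succ (succ zero))) (succ (succ (succ zero))) (refl Nat (succ (succ zero))) (vcons (Eq Nat (succ (succ zero)) (succ (succ zero))) (succ (succ zero)) (refl Nat (succ (succ zero))) (vcons (Eq Nat (succ (succ zero)) (succ (succ zero))) (succ zero) (refl Nat (succ (succ zero))) (vcons (Eq Nat (succ (succ zero)) (succ (succ zero))) zero (refl Nat (succ (succ zero))) (vnil (Eq Nat (succ (succ zero)) (succ (succ zero)))))))))
the term's type:
  Eq (Vec (Eq Nat (succ (succ zero)) (succ (succ zero))) (succ (succ (succ (succ (succ zero)))))) (vcons (Eq Nat (succ (succ zero)) (succ (succ zero))) (succ (succ (succ (succ zero)))) (refl Nat (succ (succ zero))) (vcons (Eq Nat (succ (succ zero)) (succ (succ zero))) (succ (succ (succ zero))) (refl Nat (succ (succ zero))) (vcons (Eq Nat (succ (succ zero)) (succ (succ zero))) (succ (succ zero)) (refl Nat (succ (succ zero))) (vcons (Eq Nat (succ (succ zero)) (succ (succ zero))) (succ zero) (refl Nat (succ (succ zero))) (vcons (Eq Nat (succ (succ zero)) (succ (succ zero))) zero (refl Nat (succ (succ zero))) (vnil (Eq Nat (succ (succ zero)) (succ (succ zero))))))))) (vcons (Eq Nat (succ (succ zero)) (succ (succ zero))) (succ (succ (succ (succ zero)))) (refl Nat (succ (succ zero))) (vcons (Eq Nat (succ (succ zero)) (succ (succ zero))) (succ (succ (succ zero))) (refl Nat (succ (succ zero))) (vcons (Eq Nat (succ (succ zero)) (succ (succ zero))) (succ (succ zero)) (refl Nat (succ (succ zero))) (vcons (Eq Nat (succ (succ zero)) (succ (succ zero))) (succ zero) (refl Nat (succ (succ zero))) (vcons (Eq Nat (succ (succ zero)) (succ (succ zero))) zero (refl Nat (succ (succ zero))) (vnil (Eq Nat (succ (succ zero)) (succ (succ zero)))))))))
steps to reach normal form (normal order): 2
already normal: no
first redex: a beta-redex


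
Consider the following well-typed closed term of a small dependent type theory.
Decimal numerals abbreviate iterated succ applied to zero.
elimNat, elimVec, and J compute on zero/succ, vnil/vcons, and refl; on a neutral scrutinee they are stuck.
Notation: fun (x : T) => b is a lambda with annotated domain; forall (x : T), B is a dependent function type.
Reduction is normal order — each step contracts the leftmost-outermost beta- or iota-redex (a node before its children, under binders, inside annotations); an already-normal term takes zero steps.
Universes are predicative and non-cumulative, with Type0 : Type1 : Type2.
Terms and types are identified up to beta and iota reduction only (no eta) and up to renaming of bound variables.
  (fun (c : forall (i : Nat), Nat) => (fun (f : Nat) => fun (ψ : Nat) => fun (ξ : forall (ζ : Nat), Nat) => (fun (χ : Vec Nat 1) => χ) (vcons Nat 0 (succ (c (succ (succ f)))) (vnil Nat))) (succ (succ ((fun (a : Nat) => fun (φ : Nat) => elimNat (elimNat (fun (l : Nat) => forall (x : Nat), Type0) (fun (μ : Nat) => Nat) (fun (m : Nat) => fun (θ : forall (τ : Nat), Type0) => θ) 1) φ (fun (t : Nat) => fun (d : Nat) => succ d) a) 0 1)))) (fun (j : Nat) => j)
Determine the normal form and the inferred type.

reduced normal form:
  fun (c : Nat) => fun (i : forall (f : Nat), Nat) => vcons Nat 0 6 (vnil Nat)
inferred type:
  forall (c : Nat), forall (i : forall (f : Nat), Nat), Vec Nat 1
observation: reduction starts at a beta-redex, and 7 normal-order steps reach the normal form.


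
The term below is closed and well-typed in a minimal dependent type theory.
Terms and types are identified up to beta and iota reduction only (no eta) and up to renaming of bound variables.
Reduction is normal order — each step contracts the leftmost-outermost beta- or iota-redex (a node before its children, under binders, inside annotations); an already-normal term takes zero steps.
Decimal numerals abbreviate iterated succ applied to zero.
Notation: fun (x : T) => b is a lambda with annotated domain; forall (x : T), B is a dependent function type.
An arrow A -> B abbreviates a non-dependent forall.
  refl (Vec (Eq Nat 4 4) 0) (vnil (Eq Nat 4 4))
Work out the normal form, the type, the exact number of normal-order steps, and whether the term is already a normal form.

resulting normal form:
  refl (Vec (Eq Nat 4 4) 0) (vnil (Eq Nat 4 4))
type:
  Eq (Vec (Eq Nat 4 4) 0) (vnil (Eq Nat 4 4)) (vnil (Eq Nat 4 4))
steps to reach normal form (normal order): 0
term was already normal: yes


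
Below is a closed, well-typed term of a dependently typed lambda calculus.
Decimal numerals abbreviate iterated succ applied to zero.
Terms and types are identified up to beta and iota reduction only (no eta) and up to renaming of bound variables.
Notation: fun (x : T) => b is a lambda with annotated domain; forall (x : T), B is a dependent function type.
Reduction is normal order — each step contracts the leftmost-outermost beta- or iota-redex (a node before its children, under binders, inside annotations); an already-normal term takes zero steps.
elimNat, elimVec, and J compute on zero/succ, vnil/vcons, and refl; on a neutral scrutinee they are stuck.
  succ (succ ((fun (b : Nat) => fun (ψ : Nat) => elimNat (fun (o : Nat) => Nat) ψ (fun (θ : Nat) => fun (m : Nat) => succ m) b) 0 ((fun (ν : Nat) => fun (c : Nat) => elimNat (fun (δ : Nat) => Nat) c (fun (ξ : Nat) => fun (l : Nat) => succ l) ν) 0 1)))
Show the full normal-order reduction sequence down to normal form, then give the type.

normal-order reduction:
  succ (succ ((fun (b : Nat) => fun (ψ : Nat) => elimNat (fun (o : Nat) => Nat) ψ (fun (θ : Nat) => fun (m : Nat) => succ m) b) 0 ((fun (ν : Nat) => fun (c : Nat) => elimNat (fun (δ : Nat) => Nat) c (fun (ξ : Nat) => fun (l : Nat) => succ l) ν) 0 1)))
  ~> succ (succ ((fun (b : Nat) => elimNat (fun (ψ : Nat) => Nat) b (fun (o : Nat) => fun (θ : Nat) => succ θ) 0) ((fun (m : Nat) => fun (ν : Nat) => elimNat (fun (c : Nat) => Nat) ν (fun (δ : Nat) => fun (ξ : Nat) => succ ξ) m) 0 1)))
  ~> succ (succ (elimNat (fun (b : Nat) => Nat) ((fun (ψ : Nat) => fun (o : Nat) => elimNat (fun (θ : Nat) => Nat) o (fun (m : Nat) => fun (ν : Nat) => succ ν) ψ) 0 1) (fun (c : Nat) => fun (δ : Nat) => succ δ) 0))
  ~> succ (succ ((fun (b : Nat) => fun (ψ : Nat) => elimNat (fun (o : Nat) => Nat) ψ (fun (θ : Nat) => fun (m : Nat) => succ m) b) 0 1))
  ~> succ (succ ((fun (b : Nat) => elimNat (fun (ψ : Nat) => Nat) b (fun (o : Nat) => fun (θ : Nat) => succ θ) 0) 1))
  ~> succ (succ (elimNat (fun (b : Nat) => Nat) 1 (fun (ψ : Nat) => fun (o : Nat) => succ o) 0))
  ~> 3
type:
  Nat


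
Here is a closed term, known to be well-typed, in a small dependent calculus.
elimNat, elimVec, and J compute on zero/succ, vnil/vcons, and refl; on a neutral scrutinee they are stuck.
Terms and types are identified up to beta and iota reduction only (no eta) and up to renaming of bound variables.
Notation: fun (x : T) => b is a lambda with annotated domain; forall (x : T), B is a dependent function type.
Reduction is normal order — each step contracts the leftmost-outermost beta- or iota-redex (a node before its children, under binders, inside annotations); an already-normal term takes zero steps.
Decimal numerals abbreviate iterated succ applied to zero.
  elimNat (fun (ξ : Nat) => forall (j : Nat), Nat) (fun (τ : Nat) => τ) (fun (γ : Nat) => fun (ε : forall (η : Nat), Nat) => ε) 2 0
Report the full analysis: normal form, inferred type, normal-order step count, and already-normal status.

reduced normal form:
  0
type:
  Nat
normal-order step count: 8
term was already normal: no
first redex: an elimNat iota-redex


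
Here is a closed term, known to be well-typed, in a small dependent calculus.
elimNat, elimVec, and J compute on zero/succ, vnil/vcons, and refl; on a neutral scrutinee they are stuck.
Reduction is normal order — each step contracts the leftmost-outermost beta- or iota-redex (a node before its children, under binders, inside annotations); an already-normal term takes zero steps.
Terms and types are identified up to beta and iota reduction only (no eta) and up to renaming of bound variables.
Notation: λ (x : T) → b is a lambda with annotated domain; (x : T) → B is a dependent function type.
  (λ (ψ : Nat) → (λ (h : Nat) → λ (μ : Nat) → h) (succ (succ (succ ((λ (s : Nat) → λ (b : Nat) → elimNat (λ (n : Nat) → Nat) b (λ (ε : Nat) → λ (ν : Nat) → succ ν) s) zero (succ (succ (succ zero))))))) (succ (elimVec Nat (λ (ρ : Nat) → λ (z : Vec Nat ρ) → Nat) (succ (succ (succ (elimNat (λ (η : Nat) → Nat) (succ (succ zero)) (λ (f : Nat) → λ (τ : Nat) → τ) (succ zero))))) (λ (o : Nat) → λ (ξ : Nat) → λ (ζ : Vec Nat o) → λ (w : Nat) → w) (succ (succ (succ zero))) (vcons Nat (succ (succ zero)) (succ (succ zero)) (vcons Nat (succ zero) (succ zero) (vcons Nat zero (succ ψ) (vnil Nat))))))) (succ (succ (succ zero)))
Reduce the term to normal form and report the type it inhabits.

resulting normal form:
  succ (succ (succ (succ (succ (succ zero)))))
the term's type:
  Nat
observation: reduction starts at a beta-redex, and 6 normal-order steps reach the normal form.


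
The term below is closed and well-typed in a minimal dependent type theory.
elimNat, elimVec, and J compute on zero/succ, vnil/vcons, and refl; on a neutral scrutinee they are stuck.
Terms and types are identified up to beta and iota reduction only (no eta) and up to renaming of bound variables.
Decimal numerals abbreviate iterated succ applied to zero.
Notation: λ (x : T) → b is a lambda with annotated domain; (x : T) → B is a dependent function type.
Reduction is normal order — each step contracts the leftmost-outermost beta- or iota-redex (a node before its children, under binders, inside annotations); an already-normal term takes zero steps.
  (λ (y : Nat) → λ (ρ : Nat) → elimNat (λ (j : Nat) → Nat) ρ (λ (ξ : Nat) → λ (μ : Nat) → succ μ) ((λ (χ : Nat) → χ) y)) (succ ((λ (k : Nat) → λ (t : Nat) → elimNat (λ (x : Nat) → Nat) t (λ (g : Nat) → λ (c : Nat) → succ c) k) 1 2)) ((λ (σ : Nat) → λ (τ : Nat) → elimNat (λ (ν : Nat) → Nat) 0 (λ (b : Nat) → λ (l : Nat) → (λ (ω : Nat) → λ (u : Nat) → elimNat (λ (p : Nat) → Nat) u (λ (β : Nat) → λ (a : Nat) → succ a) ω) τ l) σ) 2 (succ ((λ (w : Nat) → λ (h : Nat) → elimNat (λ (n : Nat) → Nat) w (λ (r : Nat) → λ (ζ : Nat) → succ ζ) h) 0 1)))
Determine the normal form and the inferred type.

normal form:
  8
inferred type:
  Nat
observation: 61 normal-order steps separate the term from its normal form.


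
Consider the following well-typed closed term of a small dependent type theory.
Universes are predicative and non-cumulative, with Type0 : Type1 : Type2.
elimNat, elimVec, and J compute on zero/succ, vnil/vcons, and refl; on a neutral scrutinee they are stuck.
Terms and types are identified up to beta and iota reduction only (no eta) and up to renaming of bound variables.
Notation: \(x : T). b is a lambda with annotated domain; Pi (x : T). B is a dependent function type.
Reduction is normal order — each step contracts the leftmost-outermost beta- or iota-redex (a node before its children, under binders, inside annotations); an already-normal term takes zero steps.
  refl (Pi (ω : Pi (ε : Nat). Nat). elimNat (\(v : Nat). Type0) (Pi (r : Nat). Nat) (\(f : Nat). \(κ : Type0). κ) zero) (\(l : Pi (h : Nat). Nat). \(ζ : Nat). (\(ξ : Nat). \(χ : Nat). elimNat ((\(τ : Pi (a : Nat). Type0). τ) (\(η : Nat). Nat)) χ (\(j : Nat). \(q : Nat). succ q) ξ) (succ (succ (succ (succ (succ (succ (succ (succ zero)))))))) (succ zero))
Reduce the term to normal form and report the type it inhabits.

resulting normal form:
  refl (Pi (ω : Pi (ε : Nat). Nat). Pi (v : Nat). Nat) (\(r : Pi (f : Nat). Nat). \(κ : Nat). succ (succ (succ (succ (succ (succ (succ (succ (succ zero)))))))))
type:
  Eq (Pi (ω : Pi (ε : Nat). Nat). Pi (v : Nat). Nat) (\(r : Pi (f : Nat). Nat). \(κ : Nat). succ (succ (succ (succ (succ (succ (succ (succ (succ zero))))))))) (\(l : Pi (h : Nat). Nat). \(ζ : Nat). succ (succ (succ (succ (succ (succ (succ (succ (succ zero)))))))))
observation: the first redex contracted is an elimNat iota-redex; the normal form is reached in 28 normal-order steps.


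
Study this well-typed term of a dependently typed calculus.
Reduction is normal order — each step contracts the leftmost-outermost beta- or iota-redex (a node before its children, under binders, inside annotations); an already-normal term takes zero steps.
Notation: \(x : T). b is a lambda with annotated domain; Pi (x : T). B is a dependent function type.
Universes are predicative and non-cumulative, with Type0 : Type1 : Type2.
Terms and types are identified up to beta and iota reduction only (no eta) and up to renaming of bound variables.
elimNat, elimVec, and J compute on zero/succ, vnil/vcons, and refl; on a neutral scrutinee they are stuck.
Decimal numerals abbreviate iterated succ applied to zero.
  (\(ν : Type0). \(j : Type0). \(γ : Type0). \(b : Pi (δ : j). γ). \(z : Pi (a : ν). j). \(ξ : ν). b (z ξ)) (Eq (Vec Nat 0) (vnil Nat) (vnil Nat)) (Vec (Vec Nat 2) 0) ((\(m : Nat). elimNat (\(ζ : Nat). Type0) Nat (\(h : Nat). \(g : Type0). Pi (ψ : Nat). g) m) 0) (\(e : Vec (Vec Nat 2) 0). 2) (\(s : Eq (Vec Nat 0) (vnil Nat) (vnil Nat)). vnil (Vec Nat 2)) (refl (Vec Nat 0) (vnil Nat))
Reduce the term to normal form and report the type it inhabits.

reduced normal form:
  2
the term's type:
  Nat


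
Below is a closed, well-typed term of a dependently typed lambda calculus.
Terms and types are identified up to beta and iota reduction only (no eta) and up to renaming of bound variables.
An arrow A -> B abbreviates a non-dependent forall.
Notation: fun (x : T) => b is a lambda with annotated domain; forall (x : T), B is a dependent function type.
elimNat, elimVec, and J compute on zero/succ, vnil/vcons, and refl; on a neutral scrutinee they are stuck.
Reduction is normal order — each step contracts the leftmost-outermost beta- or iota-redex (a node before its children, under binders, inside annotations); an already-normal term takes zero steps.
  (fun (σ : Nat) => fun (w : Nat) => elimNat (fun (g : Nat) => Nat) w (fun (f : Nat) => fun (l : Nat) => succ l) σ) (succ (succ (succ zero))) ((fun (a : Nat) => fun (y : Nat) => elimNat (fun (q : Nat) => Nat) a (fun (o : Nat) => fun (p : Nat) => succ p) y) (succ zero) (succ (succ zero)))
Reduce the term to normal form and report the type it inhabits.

resulting normal form:
  succ (succ (succ (succ (succ (succ zero)))))
type:
  Nat


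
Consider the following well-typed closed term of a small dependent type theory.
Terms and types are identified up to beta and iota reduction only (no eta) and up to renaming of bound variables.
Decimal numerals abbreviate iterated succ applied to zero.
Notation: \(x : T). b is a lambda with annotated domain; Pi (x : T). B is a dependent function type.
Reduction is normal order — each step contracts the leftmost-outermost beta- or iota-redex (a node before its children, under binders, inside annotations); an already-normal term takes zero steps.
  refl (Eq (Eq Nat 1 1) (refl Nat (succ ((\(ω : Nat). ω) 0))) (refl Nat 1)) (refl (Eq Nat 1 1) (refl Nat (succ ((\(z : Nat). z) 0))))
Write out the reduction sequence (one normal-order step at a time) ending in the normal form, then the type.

normal-order reduction sequence:
  refl (Eq (Eq Nat 1 1) (refl Nat (succ ((\(ω : Nat). ω) 0))) (refl Nat 1)) (refl (Eq Nat 1 1) (refl Nat (succ ((\(z : Nat). z) 0))))
  ~> refl (Eq (Eq Nat 1 1) (refl Nat 1) (refl Nat 1)) (refl (Eq Nat 1 1) (refl Nat (succ ((\(ω : Nat). ω) 0))))
  ~> refl (Eq (Eq Nat 1 1) (refl Nat 1) (refl Nat 1)) (refl (Eq Nat 1 1) (refl Nat 1))
type:
  Eq (Eq (Eq Nat 1 1) (refl Nat 1) (refl Nat 1)) (refl (Eq Nat 1 1) (refl Nat 1)) (refl (Eq Nat 1 1) (refl Nat 1))


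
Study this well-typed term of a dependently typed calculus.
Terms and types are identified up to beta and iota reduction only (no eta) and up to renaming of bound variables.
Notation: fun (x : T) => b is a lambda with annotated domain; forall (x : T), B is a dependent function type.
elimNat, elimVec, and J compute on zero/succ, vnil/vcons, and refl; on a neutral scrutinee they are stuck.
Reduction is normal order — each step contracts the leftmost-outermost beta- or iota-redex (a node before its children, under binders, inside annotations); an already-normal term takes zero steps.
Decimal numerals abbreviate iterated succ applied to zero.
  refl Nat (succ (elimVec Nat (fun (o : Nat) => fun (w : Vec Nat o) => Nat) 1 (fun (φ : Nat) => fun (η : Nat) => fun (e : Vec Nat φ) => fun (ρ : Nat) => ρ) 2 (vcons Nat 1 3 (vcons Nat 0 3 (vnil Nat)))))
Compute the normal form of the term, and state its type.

resulting normal form:
  refl Nat 2
inferred type:
  Eq Nat 2 2


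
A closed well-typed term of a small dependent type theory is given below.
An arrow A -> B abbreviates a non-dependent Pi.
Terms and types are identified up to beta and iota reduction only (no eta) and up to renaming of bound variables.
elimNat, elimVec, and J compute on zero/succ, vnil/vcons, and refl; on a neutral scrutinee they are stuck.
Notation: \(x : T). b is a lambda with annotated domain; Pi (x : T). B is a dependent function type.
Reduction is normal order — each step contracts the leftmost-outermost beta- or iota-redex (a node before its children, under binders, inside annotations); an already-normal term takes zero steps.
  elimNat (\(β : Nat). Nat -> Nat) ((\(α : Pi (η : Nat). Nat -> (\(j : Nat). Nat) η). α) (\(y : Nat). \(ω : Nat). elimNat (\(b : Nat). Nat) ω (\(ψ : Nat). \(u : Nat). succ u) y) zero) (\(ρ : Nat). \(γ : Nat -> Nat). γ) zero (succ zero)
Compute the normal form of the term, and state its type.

resulting normal form:
  succ zero
type:
  Nat


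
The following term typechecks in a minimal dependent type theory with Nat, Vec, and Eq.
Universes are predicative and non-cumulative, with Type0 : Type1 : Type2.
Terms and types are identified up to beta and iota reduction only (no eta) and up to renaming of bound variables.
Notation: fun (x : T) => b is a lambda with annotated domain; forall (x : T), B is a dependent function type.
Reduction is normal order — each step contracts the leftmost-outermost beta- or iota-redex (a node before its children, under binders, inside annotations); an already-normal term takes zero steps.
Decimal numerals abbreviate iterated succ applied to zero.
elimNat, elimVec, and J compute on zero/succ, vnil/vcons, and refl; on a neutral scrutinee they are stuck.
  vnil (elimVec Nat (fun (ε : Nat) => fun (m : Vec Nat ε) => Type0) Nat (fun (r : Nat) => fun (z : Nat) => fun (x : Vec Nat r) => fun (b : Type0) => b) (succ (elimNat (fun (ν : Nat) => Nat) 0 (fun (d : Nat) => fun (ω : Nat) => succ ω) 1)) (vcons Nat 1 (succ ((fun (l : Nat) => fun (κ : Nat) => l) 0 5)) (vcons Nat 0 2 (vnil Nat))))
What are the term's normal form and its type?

reduced normal form:
  vnil Nat
type:
  Vec Nat 0
observation: reduction starts at an elimVec iota-redex, and 11 normal-order steps reach the normal form.


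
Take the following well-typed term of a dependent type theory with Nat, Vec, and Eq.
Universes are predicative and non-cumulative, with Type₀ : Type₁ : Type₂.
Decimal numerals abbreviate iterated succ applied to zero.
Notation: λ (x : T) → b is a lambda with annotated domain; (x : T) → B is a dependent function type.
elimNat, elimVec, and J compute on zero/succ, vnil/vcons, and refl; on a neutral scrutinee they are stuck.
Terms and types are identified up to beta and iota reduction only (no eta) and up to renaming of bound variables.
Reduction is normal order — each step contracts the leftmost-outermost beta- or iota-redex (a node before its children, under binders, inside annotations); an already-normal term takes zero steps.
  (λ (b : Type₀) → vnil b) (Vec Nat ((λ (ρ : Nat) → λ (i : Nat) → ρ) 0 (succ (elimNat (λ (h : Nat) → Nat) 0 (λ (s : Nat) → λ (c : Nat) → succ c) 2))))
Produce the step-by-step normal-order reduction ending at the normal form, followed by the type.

reduction (normal order):
  (λ (b : Type₀) → vnil b) (Vec Nat ((λ (ρ : Nat) → λ (i : Nat) → ρ) 0 (succ (elimNat (λ (h : Nat) → Nat) 0 (λ (s : Nat) → λ (c : Nat) → succ c) 2))))
  ~> vnil (Vec Nat ((λ (b : Nat) → λ (ρ : Nat) → b) 0 (succ (elimNat (λ (i : Nat) → Nat) 0 (λ (h : Nat) → λ (s : Nat) → succ s) 2))))
  ~> vnil (Vec Nat ((λ (b : Nat) → 0) (succ (elimNat (λ (ρ : Nat) → Nat) 0 (λ (i : Nat) → λ (h : Nat) → succ h) 2))))
  ~> vnil (Vec Nat 0)
type:
  Vec (Vec Nat 0) 0


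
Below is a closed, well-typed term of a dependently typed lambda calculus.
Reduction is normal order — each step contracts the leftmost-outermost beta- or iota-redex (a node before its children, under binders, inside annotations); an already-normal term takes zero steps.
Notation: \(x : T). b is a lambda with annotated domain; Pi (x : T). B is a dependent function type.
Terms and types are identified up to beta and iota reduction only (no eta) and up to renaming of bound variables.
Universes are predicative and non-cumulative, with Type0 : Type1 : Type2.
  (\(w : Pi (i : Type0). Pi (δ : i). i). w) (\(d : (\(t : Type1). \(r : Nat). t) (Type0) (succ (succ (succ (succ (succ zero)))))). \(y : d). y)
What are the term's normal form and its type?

reduced normal form:
  \(w : Type0). \(i : w). i
type:
  Pi (w : Type0). Pi (i : w). w
observation: contracting a beta-redex first, the term normalizes in 3 steps.
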